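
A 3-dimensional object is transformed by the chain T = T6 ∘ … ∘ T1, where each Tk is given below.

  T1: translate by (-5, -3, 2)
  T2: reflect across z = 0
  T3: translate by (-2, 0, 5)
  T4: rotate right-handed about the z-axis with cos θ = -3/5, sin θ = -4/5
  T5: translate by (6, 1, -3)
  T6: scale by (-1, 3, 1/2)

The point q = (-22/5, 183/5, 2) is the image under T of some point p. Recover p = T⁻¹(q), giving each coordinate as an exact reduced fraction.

p = (-1, -5, -4)

T1 = [1 0 0 -5; 0 1 0 -3; 0 0 1 2; 0 0 0 1]
T2·T1 = [1 0 0 -5; 0 1 0 -3; 0 0 -1 -2; 0 0 0 1]
T3·…·T1 = [1 0 0 -7; 0 1 0 -3; 0 0 -1 3; 0 0 0 1]
T4·…·T1 = [-3/5 4/5 0 9/5; -4/5 -3/5 0 37/5; 0 0 -1 3; 0 0 0 1]
T5·…·T1 = [-3/5 4/5 0 39/5; -4/5 -3/5 0 42/5; 0 0 -1 0; 0 0 0 1]
T6·…·T1 = [3/5 -4/5 0 -39/5; -12/5 -9/5 0 126/5; 0 0 -1/2 0; 0 0 0 1]
det M = 3/2; M⁻¹ = [3/5 -4/15 0 57/5; -4/5 -1/5 0 -6/5; 0 0 -2 0; 0 0 0 1]
M⁻¹ · (-22/5, 183/5, 2)ᵀ = (-1, -5, -4)ᵀ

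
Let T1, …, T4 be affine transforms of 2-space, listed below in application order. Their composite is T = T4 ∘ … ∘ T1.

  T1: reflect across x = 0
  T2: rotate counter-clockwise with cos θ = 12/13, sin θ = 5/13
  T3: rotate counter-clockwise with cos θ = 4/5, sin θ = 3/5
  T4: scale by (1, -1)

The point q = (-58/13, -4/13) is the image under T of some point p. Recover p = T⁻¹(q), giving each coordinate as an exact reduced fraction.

T1 = [-1 0 0; 0 1 0; 0 0 1]
T2·T1 = [-12/13 -5/13 0; -5/13 12/13 0; 0 0 1]
T3·…·T1 = [-33/65 -56/65 0; -56/65 33/65 0; 0 0 1]
T4·…·T1 = [-33/65 -56/65 0; 56/65 -33/65 0; 0 0 1]
det M = 1; M⁻¹ = [-33/65 56/65 0; -56/65 -33/65 0; 0 0 1]
M⁻¹ · (-58/13, -4/13)ᵀ = (2, 4)ᵀ

p = (2, 4)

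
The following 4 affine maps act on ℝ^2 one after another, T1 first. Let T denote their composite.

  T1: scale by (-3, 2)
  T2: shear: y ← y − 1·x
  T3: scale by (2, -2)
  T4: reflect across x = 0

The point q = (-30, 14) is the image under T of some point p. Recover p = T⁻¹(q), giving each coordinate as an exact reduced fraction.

p = (-5, 4)

T1 = [-3 0 0; 0 2 0; 0 0 1]
T2·T1 = [-3 0 0; 3 2 0; 0 0 1]
T3·…·T1 = [-6 0 0; -6 -4 0; 0 0 1]
T4·…·T1 = [6 0 0; -6 -4 0; 0 0 1]
det M = -24; M⁻¹ = [1/6 0 0; -1/4 -1/4 0; 0 0 1]
M⁻¹ · (-30, 14)ᵀ = (-5, 4)ᵀ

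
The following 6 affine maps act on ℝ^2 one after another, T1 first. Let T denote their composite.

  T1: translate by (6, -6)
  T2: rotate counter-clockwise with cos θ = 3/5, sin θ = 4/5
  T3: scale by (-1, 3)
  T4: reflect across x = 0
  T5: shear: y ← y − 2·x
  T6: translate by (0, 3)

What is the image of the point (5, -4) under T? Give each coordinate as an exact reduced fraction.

T(p) = (73/5, -89/5)

T1 translate by (6, -6): (5, -4) → (11, -10)
T2 rotate counter-clockwise with cos θ = 3/5, sin θ = 4/5: (11, -10) → (73/5, 14/5)
T3 scale by (-1, 3): (73/5, 14/5) → (-73/5, 42/5)
T4 reflect across x = 0: (-73/5, 42/5) → (73/5, 42/5)
T5 shear: y ← y − 2·x: (73/5, 42/5) → (73/5, -104/5)
T6 translate by (0, 3): (73/5, -104/5) → (73/5, -89/5)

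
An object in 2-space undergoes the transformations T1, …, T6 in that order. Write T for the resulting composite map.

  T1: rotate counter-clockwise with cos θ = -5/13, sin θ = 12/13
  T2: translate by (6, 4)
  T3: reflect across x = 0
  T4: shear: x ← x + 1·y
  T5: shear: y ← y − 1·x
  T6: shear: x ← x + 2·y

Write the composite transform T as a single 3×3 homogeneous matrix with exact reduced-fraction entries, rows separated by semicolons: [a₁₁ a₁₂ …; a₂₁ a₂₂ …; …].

T1 = [-5/13 -12/13 0; 12/13 -5/13 0; 0 0 1]
T2·T1 = [-5/13 -12/13 6; 12/13 -5/13 4; 0 0 1]
T3·…·T1 = [5/13 12/13 -6; 12/13 -5/13 4; 0 0 1]
T4·…·T1 = [17/13 7/13 -2; 12/13 -5/13 4; 0 0 1]
T5·…·T1 = [17/13 7/13 -2; -5/13 -12/13 6; 0 0 1]
T6·…·T1 = [7/13 -17/13 10; -5/13 -12/13 6; 0 0 1]

T = [7/13 -17/13 10; -5/13 -12/13 6; 0 0 1]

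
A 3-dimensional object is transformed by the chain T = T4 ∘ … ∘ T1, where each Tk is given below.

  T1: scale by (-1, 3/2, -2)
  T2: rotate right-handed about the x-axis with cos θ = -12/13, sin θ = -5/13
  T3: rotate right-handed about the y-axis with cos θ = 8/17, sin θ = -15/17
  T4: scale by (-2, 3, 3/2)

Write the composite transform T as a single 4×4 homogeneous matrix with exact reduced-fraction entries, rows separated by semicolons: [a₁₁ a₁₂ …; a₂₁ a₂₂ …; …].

T1 = [-1 0 0 0; 0 3/2 0 0; 0 0 -2 0; 0 0 0 1]
T2·T1 = [-1 0 0 0; 0 -18/13 -10/13 0; 0 -15/26 24/13 0; 0 0 0 1]
T3·…·T1 = [-8/17 225/442 -360/221 0; 0 -18/13 -10/13 0; -15/17 -60/221 192/221 0; 0 0 0 1]
T4·…·T1 = [16/17 -225/221 720/221 0; 0 -54/13 -30/13 0; -45/34 -90/221 288/221 0; 0 0 0 1]

T = [16/17 -225/221 720/221 0; 0 -54/13 -30/13 0; -45/34 -90/221 288/221 0; 0 0 0 1]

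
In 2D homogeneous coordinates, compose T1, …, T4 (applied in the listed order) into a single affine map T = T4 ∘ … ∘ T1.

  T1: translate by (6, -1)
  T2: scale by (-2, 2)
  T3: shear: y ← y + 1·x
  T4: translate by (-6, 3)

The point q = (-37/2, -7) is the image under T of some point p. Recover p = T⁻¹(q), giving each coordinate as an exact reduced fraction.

p = (1/4, 9/4)

T1 = [1 0 6; 0 1 -1; 0 0 1]
T2·T1 = [-2 0 -12; 0 2 -2; 0 0 1]
T3·…·T1 = [-2 0 -12; -2 2 -14; 0 0 1]
T4·…·T1 = [-2 0 -18; -2 2 -11; 0 0 1]
det M = -4; M⁻¹ = [-1/2 0 -9; -1/2 1/2 -7/2; 0 0 1]
M⁻¹ · (-37/2, -7)ᵀ = (1/4, 9/4)ᵀ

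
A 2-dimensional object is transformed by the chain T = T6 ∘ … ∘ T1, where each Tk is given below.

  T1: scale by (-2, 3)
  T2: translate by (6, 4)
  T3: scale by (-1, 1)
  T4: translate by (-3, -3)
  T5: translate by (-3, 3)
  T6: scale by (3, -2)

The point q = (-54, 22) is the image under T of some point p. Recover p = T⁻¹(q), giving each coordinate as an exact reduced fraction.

T1 = [-2 0 0; 0 3 0; 0 0 1]
T2·T1 = [-2 0 6; 0 3 4; 0 0 1]
T3·…·T1 = [2 0 -6; 0 3 4; 0 0 1]
T4·…·T1 = [2 0 -9; 0 3 1; 0 0 1]
T5·…·T1 = [2 0 -12; 0 3 4; 0 0 1]
T6·…·T1 = [6 0 -36; 0 -6 -8; 0 0 1]
det M = -36; M⁻¹ = [1/6 0 6; 0 -1/6 -4/3; 0 0 1]
M⁻¹ · (-54, 22)ᵀ = (-3, -5)ᵀ

p = (-3, -5)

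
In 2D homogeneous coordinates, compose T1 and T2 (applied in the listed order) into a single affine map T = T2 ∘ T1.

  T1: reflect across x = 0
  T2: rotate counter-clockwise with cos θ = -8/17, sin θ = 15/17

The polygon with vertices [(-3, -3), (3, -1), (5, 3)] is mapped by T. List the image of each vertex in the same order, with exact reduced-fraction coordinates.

image vertices: (21/17, 69/17), (39/17, -37/17), (-5/17, -99/17)

T1 reflect across x = 0: (-3, -3) → (3, -3); (3, -1) → (-3, -1); (5, 3) → (-5, 3)
T2 rotate counter-clockwise with cos θ = -8/17, sin θ = 15/17: (3, -3) → (21/17, 69/17); (-3, -1) → (39/17, -37/17); (-5, 3) → (-5/17, -99/17)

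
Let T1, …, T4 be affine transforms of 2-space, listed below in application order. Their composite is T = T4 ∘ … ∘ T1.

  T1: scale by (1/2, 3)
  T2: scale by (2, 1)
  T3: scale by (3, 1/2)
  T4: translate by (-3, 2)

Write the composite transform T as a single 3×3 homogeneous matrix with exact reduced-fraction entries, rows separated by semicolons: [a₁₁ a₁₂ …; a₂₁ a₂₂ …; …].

T = [3 0 -3; 0 3/2 2; 0 0 1]

T1 = [1/2 0 0; 0 3 0; 0 0 1]
T2·T1 = [1 0 0; 0 3 0; 0 0 1]
T3·…·T1 = [3 0 0; 0 3/2 0; 0 0 1]
T4·…·T1 = [3 0 -3; 0 3/2 2; 0 0 1]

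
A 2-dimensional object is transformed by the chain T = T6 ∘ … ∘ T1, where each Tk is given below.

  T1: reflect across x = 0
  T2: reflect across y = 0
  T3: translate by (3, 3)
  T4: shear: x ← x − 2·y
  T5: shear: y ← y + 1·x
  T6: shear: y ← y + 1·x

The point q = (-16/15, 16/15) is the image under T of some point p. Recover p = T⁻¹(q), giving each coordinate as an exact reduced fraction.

T1 = [-1 0 0; 0 1 0; 0 0 1]
T2·T1 = [-1 0 0; 0 -1 0; 0 0 1]
T3·…·T1 = [-1 0 3; 0 -1 3; 0 0 1]
T4·…·T1 = [-1 2 -3; 0 -1 3; 0 0 1]
T5·…·T1 = [-1 2 -3; -1 1 0; 0 0 1]
T6·…·T1 = [-1 2 -3; -2 3 -3; 0 0 1]
det M = 1; M⁻¹ = [3 -2 3; 2 -1 3; 0 0 1]
M⁻¹ · (-16/15, 16/15)ᵀ = (-7/3, -1/5)ᵀ

p = (-7/3, -1/5)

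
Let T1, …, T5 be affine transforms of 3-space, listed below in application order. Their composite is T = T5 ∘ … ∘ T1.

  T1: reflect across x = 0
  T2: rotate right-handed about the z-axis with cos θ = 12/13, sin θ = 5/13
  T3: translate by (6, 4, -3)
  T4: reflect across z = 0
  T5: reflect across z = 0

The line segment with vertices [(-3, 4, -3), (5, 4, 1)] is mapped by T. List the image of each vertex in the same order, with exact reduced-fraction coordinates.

T1 reflect across x = 0: (-3, 4, -3) → (3, 4, -3); (5, 4, 1) → (-5, 4, 1)
T2 rotate right-handed about the z-axis with cos θ = 12/13, sin θ = 5/13: (3, 4, -3) → (16/13, 63/13, -3); (-5, 4, 1) → (-80/13, 23/13, 1)
T3 translate by (6, 4, -3): (16/13, 63/13, -3) → (94/13, 115/13, -6); (-80/13, 23/13, 1) → (-2/13, 75/13, -2)
T4 reflect across z = 0: (94/13, 115/13, -6) → (94/13, 115/13, 6); (-2/13, 75/13, -2) → (-2/13, 75/13, 2)
T5 reflect across z = 0: (94/13, 115/13, 6) → (94/13, 115/13, -6); (-2/13, 75/13, 2) → (-2/13, 75/13, -2)

image vertices: (94/13, 115/13, -6), (-2/13, 75/13, -2)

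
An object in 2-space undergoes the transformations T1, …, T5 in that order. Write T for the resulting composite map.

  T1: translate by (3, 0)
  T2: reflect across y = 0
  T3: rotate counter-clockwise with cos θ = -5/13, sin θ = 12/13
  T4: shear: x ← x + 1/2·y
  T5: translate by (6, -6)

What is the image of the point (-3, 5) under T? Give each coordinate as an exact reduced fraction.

T(p) = (301/26, -53/13)

T1 translate by (3, 0): (-3, 5) → (0, 5)
T2 reflect across y = 0: (0, 5) → (0, -5)
T3 rotate counter-clockwise with cos θ = -5/13, sin θ = 12/13: (0, -5) → (60/13, 25/13)
T4 shear: x ← x + 1/2·y: (60/13, 25/13) → (145/26, 25/13)
T5 translate by (6, -6): (145/26, 25/13) → (301/26, -53/13)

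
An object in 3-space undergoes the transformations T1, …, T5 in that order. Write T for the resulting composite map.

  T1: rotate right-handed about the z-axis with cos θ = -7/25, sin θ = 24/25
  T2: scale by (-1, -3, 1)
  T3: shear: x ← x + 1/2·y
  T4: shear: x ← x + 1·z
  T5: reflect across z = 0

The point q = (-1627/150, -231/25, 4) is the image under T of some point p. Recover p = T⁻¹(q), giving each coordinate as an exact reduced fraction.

T1 = [-7/25 -24/25 0 0; 24/25 -7/25 0 0; 0 0 1 0; 0 0 0 1]
T2·T1 = [7/25 24/25 0 0; -72/25 21/25 0 0; 0 0 1 0; 0 0 0 1]
T3·…·T1 = [-29/25 69/50 0 0; -72/25 21/25 0 0; 0 0 1 0; 0 0 0 1]
T4·…·T1 = [-29/25 69/50 1 0; -72/25 21/25 0 0; 0 0 1 0; 0 0 0 1]
T5·…·T1 = [-29/25 69/50 1 0; -72/25 21/25 0 0; 0 0 -1 0; 0 0 0 1]
det M = -3; M⁻¹ = [7/25 -23/50 7/25 0; 24/25 -29/75 24/25 0; 0 0 -1 0; 0 0 0 1]
M⁻¹ · (-1627/150, -231/25, 4)ᵀ = (7/3, -3, -4)ᵀ

p = (7/3, -3, -4)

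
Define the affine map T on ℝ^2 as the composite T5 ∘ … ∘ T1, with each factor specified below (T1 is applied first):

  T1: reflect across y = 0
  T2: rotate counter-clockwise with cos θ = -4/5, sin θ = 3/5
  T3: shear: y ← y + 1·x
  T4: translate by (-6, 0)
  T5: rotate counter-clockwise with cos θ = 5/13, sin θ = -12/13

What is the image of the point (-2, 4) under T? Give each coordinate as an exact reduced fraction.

T(p) = (62/13, 54/13)

T1 reflect across y = 0: (-2, 4) → (-2, -4)
T2 rotate counter-clockwise with cos θ = -4/5, sin θ = 3/5: (-2, -4) → (4, 2)
T3 shear: y ← y + 1·x: (4, 2) → (4, 6)
T4 translate by (-6, 0): (4, 6) → (-2, 6)
T5 rotate counter-clockwise with cos θ = 5/13, sin θ = -12/13: (-2, 6) → (62/13, 54/13)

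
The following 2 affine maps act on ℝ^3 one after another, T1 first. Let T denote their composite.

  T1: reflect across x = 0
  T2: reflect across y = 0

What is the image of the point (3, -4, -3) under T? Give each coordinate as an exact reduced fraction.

T(p) = (-3, 4, -3)

T1 reflect across x = 0: (3, -4, -3) → (-3, -4, -3)
T2 reflect across y = 0: (-3, -4, -3) → (-3, 4, -3)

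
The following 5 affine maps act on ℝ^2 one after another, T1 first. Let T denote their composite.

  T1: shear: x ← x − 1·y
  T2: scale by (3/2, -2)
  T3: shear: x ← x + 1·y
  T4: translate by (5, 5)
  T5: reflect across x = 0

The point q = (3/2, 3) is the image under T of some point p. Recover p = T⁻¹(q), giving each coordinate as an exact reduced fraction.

p = (-2, 1)

T1 = [1 -1 0; 0 1 0; 0 0 1]
T2·T1 = [3/2 -3/2 0; 0 -2 0; 0 0 1]
T3·…·T1 = [3/2 -7/2 0; 0 -2 0; 0 0 1]
T4·…·T1 = [3/2 -7/2 5; 0 -2 5; 0 0 1]
T5·…·T1 = [-3/2 7/2 -5; 0 -2 5; 0 0 1]
det M = 3; M⁻¹ = [-2/3 -7/6 5/2; 0 -1/2 5/2; 0 0 1]
M⁻¹ · (3/2, 3)ᵀ = (-2, 1)ᵀ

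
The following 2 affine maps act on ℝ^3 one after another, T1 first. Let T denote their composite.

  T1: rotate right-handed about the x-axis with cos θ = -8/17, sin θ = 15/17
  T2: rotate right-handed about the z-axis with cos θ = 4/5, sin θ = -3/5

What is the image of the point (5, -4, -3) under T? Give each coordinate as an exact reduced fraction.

T(p) = (571/85, 53/85, -36/17)

T1 rotate right-handed about the x-axis with cos θ = -8/17, sin θ = 15/17: (5, -4, -3) → (5, 77/17, -36/17)
T2 rotate right-handed about the z-axis with cos θ = 4/5, sin θ = -3/5: (5, 77/17, -36/17) → (571/85, 53/85, -36/17)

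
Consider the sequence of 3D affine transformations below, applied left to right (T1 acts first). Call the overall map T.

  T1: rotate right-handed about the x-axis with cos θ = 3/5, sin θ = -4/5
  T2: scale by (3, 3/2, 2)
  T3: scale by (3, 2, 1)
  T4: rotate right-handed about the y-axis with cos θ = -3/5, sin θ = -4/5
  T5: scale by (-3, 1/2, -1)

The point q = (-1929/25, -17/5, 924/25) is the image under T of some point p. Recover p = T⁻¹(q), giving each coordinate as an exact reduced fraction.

p = (-5, -2, -4/3)

T1 = [1 0 0 0; 0 3/5 4/5 0; 0 -4/5 3/5 0; 0 0 0 1]
T2·T1 = [3 0 0 0; 0 9/10 6/5 0; 0 -8/5 6/5 0; 0 0 0 1]
T3·…·T1 = [9 0 0 0; 0 9/5 12/5 0; 0 -8/5 6/5 0; 0 0 0 1]
T4·…·T1 = [-27/5 32/25 -24/25 0; 0 9/5 12/5 0; 36/5 24/25 -18/25 0; 0 0 0 1]
T5·…·T1 = [81/5 -96/25 72/25 0; 0 9/10 6/5 0; -36/5 -24/25 18/25 0; 0 0 0 1]
det M = 81; M⁻¹ = [1/45 0 -4/45 0; -8/75 2/5 -6/25 0; 2/25 8/15 9/50 0; 0 0 0 1]
M⁻¹ · (-1929/25, -17/5, 924/25)ᵀ = (-5, -2, -4/3)ᵀ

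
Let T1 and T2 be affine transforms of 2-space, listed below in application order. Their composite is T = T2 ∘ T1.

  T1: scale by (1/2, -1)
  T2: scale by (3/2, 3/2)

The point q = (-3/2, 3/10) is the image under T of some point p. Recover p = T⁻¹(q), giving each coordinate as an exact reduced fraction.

p = (-2, -1/5)

T1 = [1/2 0 0; 0 -1 0; 0 0 1]
T2·T1 = [3/4 0 0; 0 -3/2 0; 0 0 1]
det M = -9/8; M⁻¹ = [4/3 0 0; 0 -2/3 0; 0 0 1]
M⁻¹ · (-3/2, 3/10)ᵀ = (-2, -1/5)ᵀ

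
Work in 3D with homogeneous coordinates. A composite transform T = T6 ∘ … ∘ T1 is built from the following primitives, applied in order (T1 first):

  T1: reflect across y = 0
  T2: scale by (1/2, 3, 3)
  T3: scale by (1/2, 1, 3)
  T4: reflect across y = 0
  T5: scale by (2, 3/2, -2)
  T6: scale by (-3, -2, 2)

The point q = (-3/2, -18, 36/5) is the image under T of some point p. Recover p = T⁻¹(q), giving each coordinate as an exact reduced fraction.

p = (1, 2, -1/5)

T1 = [1 0 0 0; 0 -1 0 0; 0 0 1 0; 0 0 0 1]
T2·T1 = [1/2 0 0 0; 0 -3 0 0; 0 0 3 0; 0 0 0 1]
T3·…·T1 = [1/4 0 0 0; 0 -3 0 0; 0 0 9 0; 0 0 0 1]
T4·…·T1 = [1/4 0 0 0; 0 3 0 0; 0 0 9 0; 0 0 0 1]
T5·…·T1 = [1/2 0 0 0; 0 9/2 0 0; 0 0 -18 0; 0 0 0 1]
T6·…·T1 = [-3/2 0 0 0; 0 -9 0 0; 0 0 -36 0; 0 0 0 1]
det M = -486; M⁻¹ = [-2/3 0 0 0; 0 -1/9 0 0; 0 0 -1/36 0; 0 0 0 1]
M⁻¹ · (-3/2, -18, 36/5)ᵀ = (1, 2, -1/5)ᵀ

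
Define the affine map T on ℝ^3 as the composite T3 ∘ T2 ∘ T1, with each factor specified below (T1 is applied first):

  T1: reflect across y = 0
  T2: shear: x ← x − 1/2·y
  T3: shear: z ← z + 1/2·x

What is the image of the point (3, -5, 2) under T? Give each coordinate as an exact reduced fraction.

T(p) = (1/2, 5, 9/4)

T1 reflect across y = 0: (3, -5, 2) → (3, 5, 2)
T2 shear: x ← x − 1/2·y: (3, 5, 2) → (1/2, 5, 2)
T3 shear: z ← z + 1/2·x: (1/2, 5, 2) → (1/2, 5, 9/4)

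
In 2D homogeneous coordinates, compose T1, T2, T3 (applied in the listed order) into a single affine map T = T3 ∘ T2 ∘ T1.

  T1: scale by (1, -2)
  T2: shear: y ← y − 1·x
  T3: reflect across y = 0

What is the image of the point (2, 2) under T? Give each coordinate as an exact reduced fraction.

T(p) = (2, 6)

T1 scale by (1, -2): (2, 2) → (2, -4)
T2 shear: y ← y − 1·x: (2, -4) → (2, -6)
T3 reflect across y = 0: (2, -6) → (2, 6)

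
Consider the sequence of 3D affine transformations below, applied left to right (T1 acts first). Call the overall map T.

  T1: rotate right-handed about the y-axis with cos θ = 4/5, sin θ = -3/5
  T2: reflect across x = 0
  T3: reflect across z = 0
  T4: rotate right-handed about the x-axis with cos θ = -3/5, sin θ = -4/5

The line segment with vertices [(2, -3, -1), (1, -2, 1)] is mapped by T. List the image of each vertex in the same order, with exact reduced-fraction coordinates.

T1 rotate right-handed about the y-axis with cos θ = 4/5, sin θ = -3/5: (2, -3, -1) → (11/5, -3, 2/5); (1, -2, 1) → (1/5, -2, 7/5)
T2 reflect across x = 0: (11/5, -3, 2/5) → (-11/5, -3, 2/5); (1/5, -2, 7/5) → (-1/5, -2, 7/5)
T3 reflect across z = 0: (-11/5, -3, 2/5) → (-11/5, -3, -2/5); (-1/5, -2, 7/5) → (-1/5, -2, -7/5)
T4 rotate right-handed about the x-axis with cos θ = -3/5, sin θ = -4/5: (-11/5, -3, -2/5) → (-11/5, 37/25, 66/25); (-1/5, -2, -7/5) → (-1/5, 2/25, 61/25)

image vertices: (-11/5, 37/25, 66/25), (-1/5, 2/25, 61/25)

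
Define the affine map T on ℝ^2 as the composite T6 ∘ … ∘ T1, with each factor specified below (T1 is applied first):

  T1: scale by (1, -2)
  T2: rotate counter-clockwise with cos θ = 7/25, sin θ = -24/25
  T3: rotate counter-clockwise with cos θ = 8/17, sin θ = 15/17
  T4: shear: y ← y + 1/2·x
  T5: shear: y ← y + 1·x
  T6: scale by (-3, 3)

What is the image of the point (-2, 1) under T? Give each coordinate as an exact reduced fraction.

T1 scale by (1, -2): (-2, 1) → (-2, -2)
T2 rotate counter-clockwise with cos θ = 7/25, sin θ = -24/25: (-2, -2) → (-62/25, 34/25)
T3 rotate counter-clockwise with cos θ = 8/17, sin θ = 15/17: (-62/25, 34/25) → (-1006/425, -658/425)
T4 shear: y ← y + 1/2·x: (-1006/425, -658/425) → (-1006/425, -1161/425)
T5 shear: y ← y + 1·x: (-1006/425, -1161/425) → (-1006/425, -2167/425)
T6 scale by (-3, 3): (-1006/425, -2167/425) → (3018/425, -6501/425)

T(p) = (3018/425, -6501/425)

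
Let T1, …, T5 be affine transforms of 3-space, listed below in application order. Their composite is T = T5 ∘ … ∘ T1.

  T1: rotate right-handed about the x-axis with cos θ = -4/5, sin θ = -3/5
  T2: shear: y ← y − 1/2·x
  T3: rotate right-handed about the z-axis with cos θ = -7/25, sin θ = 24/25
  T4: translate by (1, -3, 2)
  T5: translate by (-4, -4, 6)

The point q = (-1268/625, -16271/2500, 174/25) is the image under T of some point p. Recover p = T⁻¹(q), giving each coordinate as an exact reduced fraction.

p = (1/5, 7/5, 1/4)

T1 = [1 0 0 0; 0 -4/5 3/5 0; 0 -3/5 -4/5 0; 0 0 0 1]
T2·T1 = [1 0 0 0; -1/2 -4/5 3/5 0; 0 -3/5 -4/5 0; 0 0 0 1]
T3·…·T1 = [1/5 96/125 -72/125 0; 11/10 28/125 -21/125 0; 0 -3/5 -4/5 0; 0 0 0 1]
T4·…·T1 = [1/5 96/125 -72/125 1; 11/10 28/125 -21/125 -3; 0 -3/5 -4/5 2; 0 0 0 1]
T5·…·T1 = [1/5 96/125 -72/125 -3; 11/10 28/125 -21/125 -7; 0 -3/5 -4/5 8; 0 0 0 1]
det M = 1; M⁻¹ = [-7/25 24/25 0 147/25; 22/25 -4/25 -3/5 158/25; -33/50 3/25 -4/5 263/50; 0 0 0 1]
M⁻¹ · (-1268/625, -16271/2500, 174/25)ᵀ = (1/5, 7/5, 1/4)ᵀ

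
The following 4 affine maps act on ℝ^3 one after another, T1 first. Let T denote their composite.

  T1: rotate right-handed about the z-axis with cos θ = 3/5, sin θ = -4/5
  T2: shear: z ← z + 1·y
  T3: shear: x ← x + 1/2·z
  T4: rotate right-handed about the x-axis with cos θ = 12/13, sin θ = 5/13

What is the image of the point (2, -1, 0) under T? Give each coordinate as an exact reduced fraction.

T1 rotate right-handed about the z-axis with cos θ = 3/5, sin θ = -4/5: (2, -1, 0) → (2/5, -11/5, 0)
T2 shear: z ← z + 1·y: (2/5, -11/5, 0) → (2/5, -11/5, -11/5)
T3 shear: x ← x + 1/2·z: (2/5, -11/5, -11/5) → (-7/10, -11/5, -11/5)
T4 rotate right-handed about the x-axis with cos θ = 12/13, sin θ = 5/13: (-7/10, -11/5, -11/5) → (-7/10, -77/65, -187/65)

T(p) = (-7/10, -77/65, -187/65)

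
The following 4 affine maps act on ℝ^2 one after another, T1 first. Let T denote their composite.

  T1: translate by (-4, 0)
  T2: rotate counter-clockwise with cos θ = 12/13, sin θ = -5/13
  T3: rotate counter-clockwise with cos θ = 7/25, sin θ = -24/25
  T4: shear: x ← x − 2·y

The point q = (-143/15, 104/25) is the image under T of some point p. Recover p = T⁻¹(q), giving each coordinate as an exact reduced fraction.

T1 = [1 0 -4; 0 1 0; 0 0 1]
T2·T1 = [12/13 5/13 -48/13; -5/13 12/13 20/13; 0 0 1]
T3·…·T1 = [-36/325 323/325 144/325; -323/325 -36/325 1292/325; 0 0 1]
T4·…·T1 = [122/65 79/65 -488/65; -323/325 -36/325 1292/325; 0 0 1]
det M = 1; M⁻¹ = [-36/325 -79/65 4; 323/325 122/65 0; 0 0 1]
M⁻¹ · (-143/15, 104/25)ᵀ = (0, -5/3)ᵀ

p = (0, -5/3)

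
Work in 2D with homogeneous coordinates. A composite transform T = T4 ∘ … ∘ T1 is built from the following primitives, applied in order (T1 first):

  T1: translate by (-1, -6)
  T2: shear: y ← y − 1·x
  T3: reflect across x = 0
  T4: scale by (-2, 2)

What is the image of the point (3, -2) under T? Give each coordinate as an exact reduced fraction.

T(p) = (4, -20)

T1 translate by (-1, -6): (3, -2) → (2, -8)
T2 shear: y ← y − 1·x: (2, -8) → (2, -10)
T3 reflect across x = 0: (2, -10) → (-2, -10)
T4 scale by (-2, 2): (-2, -10) → (4, -20)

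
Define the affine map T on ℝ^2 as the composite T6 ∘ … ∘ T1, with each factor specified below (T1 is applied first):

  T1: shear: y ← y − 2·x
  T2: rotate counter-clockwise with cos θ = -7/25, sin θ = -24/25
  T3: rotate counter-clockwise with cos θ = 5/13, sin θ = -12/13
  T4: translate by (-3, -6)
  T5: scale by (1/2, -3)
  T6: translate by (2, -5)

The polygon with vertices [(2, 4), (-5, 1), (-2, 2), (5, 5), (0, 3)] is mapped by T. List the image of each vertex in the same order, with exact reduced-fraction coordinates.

image vertices: (-321/650, 4441/325), (1168/325, 14344/325), (1187/650, 9823/325), (-147/65, -16/65), (433/650, 7132/325)

T1 shear: y ← y − 2·x: (2, 4) → (2, 0); (-5, 1) → (-5, 11); (-2, 2) → (-2, 6); (5, 5) → (5, -5); (0, 3) → (0, 3)
T2 rotate counter-clockwise with cos θ = -7/25, sin θ = -24/25: (2, 0) → (-14/25, -48/25); (-5, 11) → (299/25, 43/25); (-2, 6) → (158/25, 6/25); (5, -5) → (-31/5, -17/5); (0, 3) → (72/25, -21/25)
T3 rotate counter-clockwise with cos θ = 5/13, sin θ = -12/13: (-14/25, -48/25) → (-646/325, -72/325); (299/25, 43/25) → (2011/325, -3373/325); (158/25, 6/25) → (862/325, -1866/325); (-31/5, -17/5) → (-359/65, 287/65); (72/25, -21/25) → (108/325, -969/325)
T4 translate by (-3, -6): (-646/325, -72/325) → (-1621/325, -2022/325); (2011/325, -3373/325) → (1036/325, -5323/325); (862/325, -1866/325) → (-113/325, -3816/325); (-359/65, 287/65) → (-554/65, -103/65); (108/325, -969/325) → (-867/325, -2919/325)
T5 scale by (1/2, -3): (-1621/325, -2022/325) → (-1621/650, 6066/325); (1036/325, -5323/325) → (518/325, 15969/325); (-113/325, -3816/325) → (-113/650, 11448/325); (-554/65, -103/65) → (-277/65, 309/65); (-867/325, -2919/325) → (-867/650, 8757/325)
T6 translate by (2, -5): (-1621/650, 6066/325) → (-321/650, 4441/325); (518/325, 15969/325) → (1168/325, 14344/325); (-113/650, 11448/325) → (1187/650, 9823/325); (-277/65, 309/65) → (-147/65, -16/65); (-867/650, 8757/325) → (433/650, 7132/325)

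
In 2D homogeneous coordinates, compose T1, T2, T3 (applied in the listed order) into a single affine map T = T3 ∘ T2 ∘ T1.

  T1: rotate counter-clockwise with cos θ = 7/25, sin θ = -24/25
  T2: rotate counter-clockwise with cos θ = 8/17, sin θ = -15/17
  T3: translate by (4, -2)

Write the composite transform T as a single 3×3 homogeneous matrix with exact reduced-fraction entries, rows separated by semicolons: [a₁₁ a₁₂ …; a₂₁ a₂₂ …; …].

T = [-304/425 297/425 4; -297/425 -304/425 -2; 0 0 1]

T1 = [7/25 24/25 0; -24/25 7/25 0; 0 0 1]
T2·T1 = [-304/425 297/425 0; -297/425 -304/425 0; 0 0 1]
T3·…·T1 = [-304/425 297/425 4; -297/425 -304/425 -2; 0 0 1]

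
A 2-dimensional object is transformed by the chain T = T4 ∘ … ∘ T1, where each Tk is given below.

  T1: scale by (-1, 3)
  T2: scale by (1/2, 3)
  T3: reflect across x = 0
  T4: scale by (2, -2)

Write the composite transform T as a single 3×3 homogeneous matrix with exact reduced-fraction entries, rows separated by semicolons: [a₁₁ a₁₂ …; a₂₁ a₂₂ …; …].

T1 = [-1 0 0; 0 3 0; 0 0 1]
T2·T1 = [-1/2 0 0; 0 9 0; 0 0 1]
T3·…·T1 = [1/2 0 0; 0 9 0; 0 0 1]
T4·…·T1 = [1 0 0; 0 -18 0; 0 0 1]

T = [1 0 0; 0 -18 0; 0 0 1]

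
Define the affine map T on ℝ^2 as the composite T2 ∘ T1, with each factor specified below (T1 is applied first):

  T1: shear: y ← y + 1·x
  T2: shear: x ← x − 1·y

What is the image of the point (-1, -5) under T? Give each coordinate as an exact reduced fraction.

T(p) = (5, -6)

T1 shear: y ← y + 1·x: (-1, -5) → (-1, -6)
T2 shear: x ← x − 1·y: (-1, -6) → (5, -6)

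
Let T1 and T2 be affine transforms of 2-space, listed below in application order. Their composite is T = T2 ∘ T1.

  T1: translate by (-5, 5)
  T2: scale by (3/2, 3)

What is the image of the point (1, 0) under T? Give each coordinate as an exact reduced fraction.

T1 translate by (-5, 5): (1, 0) → (-4, 5)
T2 scale by (3/2, 3): (-4, 5) → (-6, 15)

T(p) = (-6, 15)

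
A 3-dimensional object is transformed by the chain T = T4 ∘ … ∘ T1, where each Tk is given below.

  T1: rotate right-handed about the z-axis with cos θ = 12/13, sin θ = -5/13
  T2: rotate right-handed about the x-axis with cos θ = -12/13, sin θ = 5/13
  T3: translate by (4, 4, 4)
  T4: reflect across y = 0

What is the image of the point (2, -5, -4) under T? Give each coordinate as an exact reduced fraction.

T1 rotate right-handed about the z-axis with cos θ = 12/13, sin θ = -5/13: (2, -5, -4) → (-1/13, -70/13, -4)
T2 rotate right-handed about the x-axis with cos θ = -12/13, sin θ = 5/13: (-1/13, -70/13, -4) → (-1/13, 1100/169, 274/169)
T3 translate by (4, 4, 4): (-1/13, 1100/169, 274/169) → (51/13, 1776/169, 950/169)
T4 reflect across y = 0: (51/13, 1776/169, 950/169) → (51/13, -1776/169, 950/169)

T(p) = (51/13, -1776/169, 950/169)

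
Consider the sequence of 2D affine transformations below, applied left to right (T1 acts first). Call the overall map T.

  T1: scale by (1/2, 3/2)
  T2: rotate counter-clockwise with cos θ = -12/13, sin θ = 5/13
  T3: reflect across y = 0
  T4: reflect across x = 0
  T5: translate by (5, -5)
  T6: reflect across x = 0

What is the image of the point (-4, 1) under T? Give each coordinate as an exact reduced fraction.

T(p) = (-97/26, -37/13)

T1 scale by (1/2, 3/2): (-4, 1) → (-2, 3/2)
T2 rotate counter-clockwise with cos θ = -12/13, sin θ = 5/13: (-2, 3/2) → (33/26, -28/13)
T3 reflect across y = 0: (33/26, -28/13) → (33/26, 28/13)
T4 reflect across x = 0: (33/26, 28/13) → (-33/26, 28/13)
T5 translate by (5, -5): (-33/26, 28/13) → (97/26, -37/13)
T6 reflect across x = 0: (97/26, -37/13) → (-97/26, -37/13)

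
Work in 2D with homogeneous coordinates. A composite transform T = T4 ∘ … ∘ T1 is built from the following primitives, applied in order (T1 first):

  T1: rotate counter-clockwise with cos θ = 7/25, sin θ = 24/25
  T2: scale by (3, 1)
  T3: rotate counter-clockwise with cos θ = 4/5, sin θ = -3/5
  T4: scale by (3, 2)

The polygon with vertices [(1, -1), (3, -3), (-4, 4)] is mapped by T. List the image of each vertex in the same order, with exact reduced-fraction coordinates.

T1 rotate counter-clockwise with cos θ = 7/25, sin θ = 24/25: (1, -1) → (31/25, 17/25); (3, -3) → (93/25, 51/25); (-4, 4) → (-124/25, -68/25)
T2 scale by (3, 1): (31/25, 17/25) → (93/25, 17/25); (93/25, 51/25) → (279/25, 51/25); (-124/25, -68/25) → (-372/25, -68/25)
T3 rotate counter-clockwise with cos θ = 4/5, sin θ = -3/5: (93/25, 17/25) → (423/125, -211/125); (279/25, 51/25) → (1269/125, -633/125); (-372/25, -68/25) → (-1692/125, 844/125)
T4 scale by (3, 2): (423/125, -211/125) → (1269/125, -422/125); (1269/125, -633/125) → (3807/125, -1266/125); (-1692/125, 844/125) → (-5076/125, 1688/125)

image vertices: (1269/125, -422/125), (3807/125, -1266/125), (-5076/125, 1688/125)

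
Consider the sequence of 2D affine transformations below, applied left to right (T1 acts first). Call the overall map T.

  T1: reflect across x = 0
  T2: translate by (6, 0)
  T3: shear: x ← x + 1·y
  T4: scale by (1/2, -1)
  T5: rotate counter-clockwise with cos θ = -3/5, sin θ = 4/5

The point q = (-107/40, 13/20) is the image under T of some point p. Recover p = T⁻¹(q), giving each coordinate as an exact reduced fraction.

p = (0, -7/4)

T1 = [-1 0 0; 0 1 0; 0 0 1]
T2·T1 = [-1 0 6; 0 1 0; 0 0 1]
T3·…·T1 = [-1 1 6; 0 1 0; 0 0 1]
T4·…·T1 = [-1/2 1/2 3; 0 -1 0; 0 0 1]
T5·…·T1 = [3/10 1/2 -9/5; -2/5 1 12/5; 0 0 1]
det M = 1/2; M⁻¹ = [2 -1 6; 4/5 3/5 0; 0 0 1]
M⁻¹ · (-107/40, 13/20)ᵀ = (0, -7/4)ᵀ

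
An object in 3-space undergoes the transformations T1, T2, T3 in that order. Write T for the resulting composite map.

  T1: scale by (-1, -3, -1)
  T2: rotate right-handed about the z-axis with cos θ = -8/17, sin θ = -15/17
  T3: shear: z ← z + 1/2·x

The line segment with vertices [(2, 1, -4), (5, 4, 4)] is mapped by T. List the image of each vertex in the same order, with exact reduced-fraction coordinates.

image vertices: (-29/17, 54/17, 107/34), (-140/17, 171/17, -138/17)

T1 scale by (-1, -3, -1): (2, 1, -4) → (-2, -3, 4); (5, 4, 4) → (-5, -12, -4)
T2 rotate right-handed about the z-axis with cos θ = -8/17, sin θ = -15/17: (-2, -3, 4) → (-29/17, 54/17, 4); (-5, -12, -4) → (-140/17, 171/17, -4)
T3 shear: z ← z + 1/2·x: (-29/17, 54/17, 4) → (-29/17, 54/17, 107/34); (-140/17, 171/17, -4) → (-140/17, 171/17, -138/17)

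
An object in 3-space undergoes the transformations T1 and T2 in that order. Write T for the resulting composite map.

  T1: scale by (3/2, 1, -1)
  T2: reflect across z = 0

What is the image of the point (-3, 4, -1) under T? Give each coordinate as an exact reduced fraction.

T1 scale by (3/2, 1, -1): (-3, 4, -1) → (-9/2, 4, 1)
T2 reflect across z = 0: (-9/2, 4, 1) → (-9/2, 4, -1)

T(p) = (-9/2, 4, -1)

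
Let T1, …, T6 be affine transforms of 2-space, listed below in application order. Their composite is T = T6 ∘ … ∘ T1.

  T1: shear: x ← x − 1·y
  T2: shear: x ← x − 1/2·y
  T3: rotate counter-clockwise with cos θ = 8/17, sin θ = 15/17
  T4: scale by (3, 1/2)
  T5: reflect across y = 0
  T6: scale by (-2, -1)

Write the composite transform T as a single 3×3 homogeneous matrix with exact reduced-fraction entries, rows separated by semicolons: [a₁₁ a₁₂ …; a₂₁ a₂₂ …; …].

T = [-48/17 162/17 0; 15/34 -29/68 0; 0 0 1]

T1 = [1 -1 0; 0 1 0; 0 0 1]
T2·T1 = [1 -3/2 0; 0 1 0; 0 0 1]
T3·…·T1 = [8/17 -27/17 0; 15/17 -29/34 0; 0 0 1]
T4·…·T1 = [24/17 -81/17 0; 15/34 -29/68 0; 0 0 1]
T5·…·T1 = [24/17 -81/17 0; -15/34 29/68 0; 0 0 1]
T6·…·T1 = [-48/17 162/17 0; 15/34 -29/68 0; 0 0 1]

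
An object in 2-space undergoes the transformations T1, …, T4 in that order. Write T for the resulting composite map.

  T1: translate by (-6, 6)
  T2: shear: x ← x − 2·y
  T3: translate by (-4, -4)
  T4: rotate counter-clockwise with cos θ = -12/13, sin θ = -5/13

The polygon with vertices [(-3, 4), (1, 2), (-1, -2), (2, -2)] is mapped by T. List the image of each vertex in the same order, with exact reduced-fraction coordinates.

image vertices: (426/13, 93/13), (320/13, 77/13), (228/13, 95/13), (192/13, 80/13)

T1 translate by (-6, 6): (-3, 4) → (-9, 10); (1, 2) → (-5, 8); (-1, -2) → (-7, 4); (2, -2) → (-4, 4)
T2 shear: x ← x − 2·y: (-9, 10) → (-29, 10); (-5, 8) → (-21, 8); (-7, 4) → (-15, 4); (-4, 4) → (-12, 4)
T3 translate by (-4, -4): (-29, 10) → (-33, 6); (-21, 8) → (-25, 4); (-15, 4) → (-19, 0); (-12, 4) → (-16, 0)
T4 rotate counter-clockwise with cos θ = -12/13, sin θ = -5/13: (-33, 6) → (426/13, 93/13); (-25, 4) → (320/13, 77/13); (-19, 0) → (228/13, 95/13); (-16, 0) → (192/13, 80/13)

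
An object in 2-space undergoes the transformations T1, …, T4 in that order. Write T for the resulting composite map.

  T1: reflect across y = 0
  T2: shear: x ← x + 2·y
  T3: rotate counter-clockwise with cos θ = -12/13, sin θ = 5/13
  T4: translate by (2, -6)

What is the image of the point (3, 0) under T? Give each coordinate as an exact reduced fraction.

T1 reflect across y = 0: (3, 0) → (3, 0)
T2 shear: x ← x + 2·y: (3, 0) → (3, 0)
T3 rotate counter-clockwise with cos θ = -12/13, sin θ = 5/13: (3, 0) → (-36/13, 15/13)
T4 translate by (2, -6): (-36/13, 15/13) → (-10/13, -63/13)

T(p) = (-10/13, -63/13)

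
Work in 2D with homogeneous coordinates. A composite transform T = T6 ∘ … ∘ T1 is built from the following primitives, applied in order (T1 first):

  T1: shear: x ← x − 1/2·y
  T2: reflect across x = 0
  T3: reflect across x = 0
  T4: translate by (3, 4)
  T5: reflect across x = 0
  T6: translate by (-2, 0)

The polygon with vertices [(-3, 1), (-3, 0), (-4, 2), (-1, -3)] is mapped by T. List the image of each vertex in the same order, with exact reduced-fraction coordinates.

image vertices: (-3/2, 5), (-2, 4), (0, 6), (-11/2, 1)

T1 shear: x ← x − 1/2·y: (-3, 1) → (-7/2, 1); (-3, 0) → (-3, 0); (-4, 2) → (-5, 2); (-1, -3) → (1/2, -3)
T2 reflect across x = 0: (-7/2, 1) → (7/2, 1); (-3, 0) → (3, 0); (-5, 2) → (5, 2); (1/2, -3) → (-1/2, -3)
T3 reflect across x = 0: (7/2, 1) → (-7/2, 1); (3, 0) → (-3, 0); (5, 2) → (-5, 2); (-1/2, -3) → (1/2, -3)
T4 translate by (3, 4): (-7/2, 1) → (-1/2, 5); (-3, 0) → (0, 4); (-5, 2) → (-2, 6); (1/2, -3) → (7/2, 1)
T5 reflect across x = 0: (-1/2, 5) → (1/2, 5); (0, 4) → (0, 4); (-2, 6) → (2, 6); (7/2, 1) → (-7/2, 1)
T6 translate by (-2, 0): (1/2, 5) → (-3/2, 5); (0, 4) → (-2, 4); (2, 6) → (0, 6); (-7/2, 1) → (-11/2, 1)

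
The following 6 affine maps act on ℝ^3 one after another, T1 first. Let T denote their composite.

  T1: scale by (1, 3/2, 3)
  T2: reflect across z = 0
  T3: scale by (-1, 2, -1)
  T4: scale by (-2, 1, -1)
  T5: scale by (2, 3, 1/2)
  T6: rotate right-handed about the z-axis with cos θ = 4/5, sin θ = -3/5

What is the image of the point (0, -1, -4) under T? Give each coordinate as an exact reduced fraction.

T(p) = (-27/5, -36/5, 6)

T1 scale by (1, 3/2, 3): (0, -1, -4) → (0, -3/2, -12)
T2 reflect across z = 0: (0, -3/2, -12) → (0, -3/2, 12)
T3 scale by (-1, 2, -1): (0, -3/2, 12) → (0, -3, -12)
T4 scale by (-2, 1, -1): (0, -3, -12) → (0, -3, 12)
T5 scale by (2, 3, 1/2): (0, -3, 12) → (0, -9, 6)
T6 rotate right-handed about the z-axis with cos θ = 4/5, sin θ = -3/5: (0, -9, 6) → (-27/5, -36/5, 6)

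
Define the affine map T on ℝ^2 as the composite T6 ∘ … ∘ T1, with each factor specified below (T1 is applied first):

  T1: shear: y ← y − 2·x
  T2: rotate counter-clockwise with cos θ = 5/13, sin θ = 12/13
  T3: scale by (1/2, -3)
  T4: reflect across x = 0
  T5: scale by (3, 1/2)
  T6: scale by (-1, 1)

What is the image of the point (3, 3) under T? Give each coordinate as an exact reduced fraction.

T1 shear: y ← y − 2·x: (3, 3) → (3, -3)
T2 rotate counter-clockwise with cos θ = 5/13, sin θ = 12/13: (3, -3) → (51/13, 21/13)
T3 scale by (1/2, -3): (51/13, 21/13) → (51/26, -63/13)
T4 reflect across x = 0: (51/26, -63/13) → (-51/26, -63/13)
T5 scale by (3, 1/2): (-51/26, -63/13) → (-153/26, -63/26)
T6 scale by (-1, 1): (-153/26, -63/26) → (153/26, -63/26)

T(p) = (153/26, -63/26)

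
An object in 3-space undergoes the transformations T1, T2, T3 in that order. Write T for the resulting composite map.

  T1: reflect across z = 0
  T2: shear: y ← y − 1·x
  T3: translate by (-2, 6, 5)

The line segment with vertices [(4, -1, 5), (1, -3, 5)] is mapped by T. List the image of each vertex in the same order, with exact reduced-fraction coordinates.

T1 reflect across z = 0: (4, -1, 5) → (4, -1, -5); (1, -3, 5) → (1, -3, -5)
T2 shear: y ← y − 1·x: (4, -1, -5) → (4, -5, -5); (1, -3, -5) → (1, -4, -5)
T3 translate by (-2, 6, 5): (4, -5, -5) → (2, 1, 0); (1, -4, -5) → (-1, 2, 0)

image vertices: (2, 1, 0), (-1, 2, 0)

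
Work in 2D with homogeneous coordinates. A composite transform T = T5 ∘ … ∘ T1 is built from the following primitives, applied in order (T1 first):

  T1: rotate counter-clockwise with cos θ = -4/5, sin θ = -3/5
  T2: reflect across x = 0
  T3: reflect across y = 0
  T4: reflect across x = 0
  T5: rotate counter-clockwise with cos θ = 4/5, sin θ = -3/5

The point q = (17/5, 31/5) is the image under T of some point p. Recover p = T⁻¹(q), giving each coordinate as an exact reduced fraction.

T1 = [-4/5 3/5 0; -3/5 -4/5 0; 0 0 1]
T2·T1 = [4/5 -3/5 0; -3/5 -4/5 0; 0 0 1]
T3·…·T1 = [4/5 -3/5 0; 3/5 4/5 0; 0 0 1]
T4·…·T1 = [-4/5 3/5 0; 3/5 4/5 0; 0 0 1]
T5·…·T1 = [-7/25 24/25 0; 24/25 7/25 0; 0 0 1]
det M = -1; M⁻¹ = [-7/25 24/25 0; 24/25 7/25 0; 0 0 1]
M⁻¹ · (17/5, 31/5)ᵀ = (5, 5)ᵀ

p = (5, 5)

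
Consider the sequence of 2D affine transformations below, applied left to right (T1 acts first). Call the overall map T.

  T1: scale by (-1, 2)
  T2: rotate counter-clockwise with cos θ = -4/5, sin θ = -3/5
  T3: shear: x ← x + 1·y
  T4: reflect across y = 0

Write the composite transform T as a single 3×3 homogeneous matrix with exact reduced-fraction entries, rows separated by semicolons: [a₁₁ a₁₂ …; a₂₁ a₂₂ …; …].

T1 = [-1 0 0; 0 2 0; 0 0 1]
T2·T1 = [4/5 6/5 0; 3/5 -8/5 0; 0 0 1]
T3·…·T1 = [7/5 -2/5 0; 3/5 -8/5 0; 0 0 1]
T4·…·T1 = [7/5 -2/5 0; -3/5 8/5 0; 0 0 1]

T = [7/5 -2/5 0; -3/5 8/5 0; 0 0 1]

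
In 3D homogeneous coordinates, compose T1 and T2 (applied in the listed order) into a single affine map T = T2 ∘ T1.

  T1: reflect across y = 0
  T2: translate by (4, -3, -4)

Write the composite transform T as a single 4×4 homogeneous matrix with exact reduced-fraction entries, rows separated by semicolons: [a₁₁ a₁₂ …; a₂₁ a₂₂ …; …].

T = [1 0 0 4; 0 -1 0 -3; 0 0 1 -4; 0 0 0 1]

T1 = [1 0 0 0; 0 -1 0 0; 0 0 1 0; 0 0 0 1]
T2·T1 = [1 0 0 4; 0 -1 0 -3; 0 0 1 -4; 0 0 0 1]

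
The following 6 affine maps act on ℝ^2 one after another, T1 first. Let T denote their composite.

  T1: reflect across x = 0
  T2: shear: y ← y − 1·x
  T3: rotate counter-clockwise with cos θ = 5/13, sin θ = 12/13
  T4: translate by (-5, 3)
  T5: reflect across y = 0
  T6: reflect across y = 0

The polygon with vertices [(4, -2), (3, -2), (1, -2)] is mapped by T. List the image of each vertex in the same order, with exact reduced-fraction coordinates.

T1 reflect across x = 0: (4, -2) → (-4, -2); (3, -2) → (-3, -2); (1, -2) → (-1, -2)
T2 shear: y ← y − 1·x: (-4, -2) → (-4, 2); (-3, -2) → (-3, 1); (-1, -2) → (-1, -1)
T3 rotate counter-clockwise with cos θ = 5/13, sin θ = 12/13: (-4, 2) → (-44/13, -38/13); (-3, 1) → (-27/13, -31/13); (-1, -1) → (7/13, -17/13)
T4 translate by (-5, 3): (-44/13, -38/13) → (-109/13, 1/13); (-27/13, -31/13) → (-92/13, 8/13); (7/13, -17/13) → (-58/13, 22/13)
T5 reflect across y = 0: (-109/13, 1/13) → (-109/13, -1/13); (-92/13, 8/13) → (-92/13, -8/13); (-58/13, 22/13) → (-58/13, -22/13)
T6 reflect across y = 0: (-109/13, -1/13) → (-109/13, 1/13); (-92/13, -8/13) → (-92/13, 8/13); (-58/13, -22/13) → (-58/13, 22/13)

image vertices: (-109/13, 1/13), (-92/13, 8/13), (-58/13, 22/13)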